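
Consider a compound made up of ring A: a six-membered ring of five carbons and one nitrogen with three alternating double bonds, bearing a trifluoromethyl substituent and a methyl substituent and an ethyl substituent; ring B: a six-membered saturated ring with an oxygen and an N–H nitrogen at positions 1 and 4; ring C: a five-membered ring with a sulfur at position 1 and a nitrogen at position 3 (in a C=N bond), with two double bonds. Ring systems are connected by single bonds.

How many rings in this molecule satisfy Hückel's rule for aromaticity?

2

Ring A has a continuous p-orbital overlap around the ring; 3 ring double bonds give 6 π electrons. 6 = 4(1)+2, so ring A is aromatic (pyridine).
Ring B has only sp³ atoms, so it is not fully conjugated — not aromatic (morpholine).
Ring C is fully conjugated (every ring atom contributes a p orbital); 2 ring double bonds (4 π electrons) plus a heteroatom lone pair (2) give 6 π electrons. That satisfies 4n+2 with n=1, so ring C is aromatic (thiazole).
Aromatic: A, C. Total: 2.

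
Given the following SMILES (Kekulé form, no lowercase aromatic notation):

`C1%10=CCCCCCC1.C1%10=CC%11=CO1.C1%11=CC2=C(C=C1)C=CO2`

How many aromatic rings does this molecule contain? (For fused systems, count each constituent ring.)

3

The SMILES encodes an eight-membered carbon ring with one C=C double bond; a five-membered ring of four carbons and one oxygen, with two C=C double bonds; a six-membered carbon ring with three alternating C=C double bonds, fused to a five-membered ring containing one oxygen and two C=C double bonds.
The 8-membered ring has six sp³ carbons, so it is not fully conjugated — not aromatic (cyclooctene).
The 5-membered ring with one oxygen is planar and fully conjugated; 2 ring double bonds (4 π electrons) plus a heteroatom lone pair (2) give 6 π electrons. That satisfies 4n+2 with n=1, so it is aromatic (furan).
The fused 6/5-membered bicyclic (with one oxygen) is a single π system with 9 sp² atoms and 10 π electrons from ring double bonds plus a heteroatom lone pair. 10 = 4(2)+2, so the system is aromatic and both rings count as aromatic (benzofuran).
3 of the 4 rings are aromatic. Total: 3.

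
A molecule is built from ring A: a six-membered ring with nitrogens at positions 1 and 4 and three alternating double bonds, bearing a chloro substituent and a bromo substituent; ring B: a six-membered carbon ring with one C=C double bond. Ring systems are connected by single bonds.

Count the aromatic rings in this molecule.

1

Ring A is planar and fully conjugated; 3 ring double bonds give 6 π electrons. Since 6 = 4n+2 (n=1), ring A is aromatic (pyrazine).
Ring B has four sp³ carbons, so it is not fully conjugated — not aromatic (cyclohexene).
Aromatic: A. Total: 1.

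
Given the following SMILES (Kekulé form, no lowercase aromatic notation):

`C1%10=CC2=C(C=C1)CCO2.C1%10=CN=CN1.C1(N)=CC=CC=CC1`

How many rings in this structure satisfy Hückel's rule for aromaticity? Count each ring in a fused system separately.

2

The SMILES encodes a six-membered carbon ring with three alternating C=C double bonds, fused to a five-membered ring containing one oxygen and two sp³ carbons; a five-membered ring with nitrogens at positions 1 and 3 (one bearing H, one in a C=N bond) and two double bonds; a seven-membered carbon ring with three C=C double bonds and one sp³ carbon.
The 6-membered ring is fully conjugated (every ring atom contributes a p orbital); 3 ring double bonds give 6 π electrons. Since 6 = 4n+2 (n=1), it is aromatic (benzene ring).
The 5-membered ring with one oxygen has two sp³ carbons, so it is not fully conjugated — not aromatic (oxolane ring).
The 5-membered ring with two nitrogens (one N–H, one =N–) is planar and fully conjugated; 2 ring double bonds (4 π electrons) plus a heteroatom lone pair (2) give 6 π electrons. Since 6 = 4n+2 (n=1), it is aromatic (imidazole).
The 7-membered ring has one sp³ carbon, so it is not fully conjugated — not aromatic (cycloheptatriene).
2 of the 4 rings are aromatic. Total: 2.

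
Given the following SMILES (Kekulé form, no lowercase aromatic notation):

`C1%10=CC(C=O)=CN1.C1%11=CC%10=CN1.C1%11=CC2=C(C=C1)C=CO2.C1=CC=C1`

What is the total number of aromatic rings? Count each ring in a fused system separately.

4

The SMILES encodes a five-membered ring of four carbons and one nitrogen bearing a hydrogen, with two C=C double bonds; a five-membered ring of four carbons and one nitrogen bearing a hydrogen, with two C=C double bonds; a six-membered carbon ring with three alternating C=C double bonds, fused to a five-membered ring containing one oxygen and two C=C double bonds; a four-membered carbon ring with two alternating C=C double bonds.
The 5-membered ring with one N–H has a continuous p-orbital overlap around the ring; 2 ring double bonds (4 π electrons) plus a heteroatom lone pair (2) give 6 π electrons. Since 6 = 4n+2 (n=1), it is aromatic (pyrrole).
The second 5-membered ring with one N–H is planar and fully conjugated; 2 ring double bonds (4 π electrons) plus a heteroatom lone pair (2) give 6 π electrons. That satisfies 4n+2 with n=1, so it is aromatic (pyrrole).
The fused 6/5-membered bicyclic (with one oxygen) is a single π system with 9 sp² atoms and 10 π electrons from ring double bonds plus a heteroatom lone pair. 10 = 4(2)+2, so the system is aromatic and both rings count as aromatic (benzofuran).
The 4-membered ring has only sp² ring atoms; a planar conformation would have a fully conjugated π system of 4 electrons. But 4 = 4(1), which is 4n not 4n+2, so it is not aromatic (cyclobutadiene) — cyclobutadiene is antiaromatic and distorts to a rectangle.
4 of the 5 rings are aromatic. Total: 4.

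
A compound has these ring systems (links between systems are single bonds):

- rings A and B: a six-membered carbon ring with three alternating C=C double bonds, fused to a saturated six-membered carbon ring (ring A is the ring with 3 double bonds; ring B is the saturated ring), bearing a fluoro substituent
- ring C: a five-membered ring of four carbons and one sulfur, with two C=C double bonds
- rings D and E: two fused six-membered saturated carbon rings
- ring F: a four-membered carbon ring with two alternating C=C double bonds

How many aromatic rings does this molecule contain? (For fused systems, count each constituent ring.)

2

Ring A is fully conjugated (every ring atom contributes a p orbital); 3 ring double bonds give 6 π electrons. That satisfies 4n+2 with n=1, so ring A is aromatic (benzene ring).
Ring B has four sp³ carbons, so it is not fully conjugated — not aromatic (cyclohexane ring).
Ring C is fully conjugated (every ring atom contributes a p orbital); 2 ring double bonds (4 π electrons) plus a heteroatom lone pair (2) give 6 π electrons. Since 6 = 4n+2 (n=1), ring C is aromatic (thiophene).
Ring D has only sp³ atoms, so it is not fully conjugated — not aromatic (cyclohexane ring).
Ring E has only sp³ atoms, so it is not fully conjugated — not aromatic (cyclohexane ring).
Ring F has only sp² ring atoms; a planar conformation would have a fully conjugated π system of 4 electrons. But 4 = 4(1), which is 4n not 4n+2, so ring F is not aromatic (cyclobutadiene) — cyclobutadiene is antiaromatic and distorts to a rectangle.
Aromatic: A, C. Total: 2.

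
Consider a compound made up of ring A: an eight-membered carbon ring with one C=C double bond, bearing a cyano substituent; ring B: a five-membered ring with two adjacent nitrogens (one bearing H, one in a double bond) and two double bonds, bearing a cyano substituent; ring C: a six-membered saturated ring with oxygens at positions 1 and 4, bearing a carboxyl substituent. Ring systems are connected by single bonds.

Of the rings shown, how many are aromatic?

1

Ring A has six sp³ carbons, so it is not fully conjugated — not aromatic (cyclooctene).
Ring B has a continuous p-orbital overlap around the ring; 2 ring double bonds (4 π electrons) plus a heteroatom lone pair (2) give 6 π electrons. That satisfies 4n+2 with n=1, so ring B is aromatic (pyrazole).
Ring C has only sp³ atoms, so it is not fully conjugated — not aromatic (1,4-dioxane).
Aromatic: B. Total: 1.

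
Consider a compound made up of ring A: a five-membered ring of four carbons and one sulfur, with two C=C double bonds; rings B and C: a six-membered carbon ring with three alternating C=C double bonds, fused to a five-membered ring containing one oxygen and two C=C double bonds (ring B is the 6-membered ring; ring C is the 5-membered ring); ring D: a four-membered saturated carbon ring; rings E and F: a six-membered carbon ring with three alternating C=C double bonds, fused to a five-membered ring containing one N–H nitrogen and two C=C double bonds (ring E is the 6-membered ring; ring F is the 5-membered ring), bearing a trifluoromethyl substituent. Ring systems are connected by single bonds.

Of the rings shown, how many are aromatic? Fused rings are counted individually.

5

Ring A is fully conjugated (every ring atom contributes a p orbital); 2 ring double bonds (4 π electrons) plus a heteroatom lone pair (2) give 6 π electrons. Since 6 = 4n+2 (n=1), ring A is aromatic (thiophene).
Rings B and C form a fused bicyclic system (with one oxygen) with 9 sp² atoms and 10 π electrons from ring double bonds plus a heteroatom lone pair. 10 = 4(2)+2, so the system is aromatic and both rings count as aromatic (benzofuran).
Ring D has only sp³ atoms, so it is not fully conjugated — not aromatic (cyclobutane).
Rings E and F form a fused bicyclic system (with one N–H) with 9 sp² atoms and 10 π electrons from ring double bonds plus a heteroatom lone pair. 10 = 4(2)+2, so the system is aromatic and both rings count as aromatic (indole).
Aromatic: A, B, C, E, F. Total: 5.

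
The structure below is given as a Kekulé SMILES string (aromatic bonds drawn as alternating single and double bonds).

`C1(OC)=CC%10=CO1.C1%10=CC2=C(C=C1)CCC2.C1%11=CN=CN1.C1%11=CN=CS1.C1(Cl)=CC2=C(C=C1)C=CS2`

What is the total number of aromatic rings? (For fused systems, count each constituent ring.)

The SMILES encodes a five-membered ring of four carbons and one oxygen, with two C=C double bonds; a six-membered carbon ring with three alternating C=C double bonds, fused to a saturated five-membered carbon ring; a five-membered ring with nitrogens at positions 1 and 3 (one bearing H, one in a C=N bond) and two double bonds; a five-membered ring with a sulfur at position 1 and a nitrogen at position 3 (in a C=N bond), with two double bonds; a six-membered carbon ring with three alternating C=C double bonds, fused to a five-membered ring containing one sulfur and two C=C double bonds.
The 5-membered ring with one oxygen has a continuous p-orbital overlap around the ring; 2 ring double bonds (4 π electrons) plus a heteroatom lone pair (2) give 6 π electrons. That satisfies 4n+2 with n=1, so it is aromatic (furan).
The 6-membered ring has a continuous p-orbital overlap around the ring; 3 ring double bonds give 6 π electrons. 6 = 4(1)+2, so it is aromatic (benzene ring).
The 5-membered ring has three sp³ carbons, so it is not fully conjugated — not aromatic (cyclopentane ring).
The 5-membered ring with two nitrogens (one N–H, one =N–) is planar and fully conjugated; 2 ring double bonds (4 π electrons) plus a heteroatom lone pair (2) give 6 π electrons. Since 6 = 4n+2 (n=1), it is aromatic (imidazole).
The 5-membered ring with one sulfur and one =N– has a continuous p-orbital overlap around the ring; 2 ring double bonds (4 π electrons) plus a heteroatom lone pair (2) give 6 π electrons. Since 6 = 4n+2 (n=1), it is aromatic (thiazole).
The fused 6/5-membered bicyclic (with one sulfur) is a single π system with 9 sp² atoms and 10 π electrons from ring double bonds plus a heteroatom lone pair. 10 = 4(2)+2, so the system is aromatic and both rings count as aromatic (benzothiophene).
6 of the 7 rings are aromatic. Total: 6.

6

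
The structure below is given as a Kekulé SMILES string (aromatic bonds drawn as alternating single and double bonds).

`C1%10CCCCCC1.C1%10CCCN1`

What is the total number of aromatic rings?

The SMILES encodes a seven-membered saturated carbon ring; a five-membered saturated ring of four carbons and one N–H nitrogen.
The 7-membered ring has only sp³ atoms, so it is not fully conjugated — not aromatic (cycloheptane).
The 5-membered ring with one N–H has only sp³ atoms, so it is not fully conjugated — not aromatic (pyrrolidine).
None of the rings are aromatic. Total: 0.

0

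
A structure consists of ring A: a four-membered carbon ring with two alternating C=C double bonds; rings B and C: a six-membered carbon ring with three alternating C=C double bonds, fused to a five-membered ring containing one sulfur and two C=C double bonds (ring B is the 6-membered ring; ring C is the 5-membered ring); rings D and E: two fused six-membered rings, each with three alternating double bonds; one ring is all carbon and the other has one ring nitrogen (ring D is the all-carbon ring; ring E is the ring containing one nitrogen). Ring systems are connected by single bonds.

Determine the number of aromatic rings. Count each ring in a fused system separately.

Ring A has only sp² ring atoms; a planar conformation would have a fully conjugated π system of 4 electrons. But 4 = 4(1), which is 4n not 4n+2, so ring A is not aromatic (cyclobutadiene) — cyclobutadiene is antiaromatic and distorts to a rectangle.
Rings B and C form a fused bicyclic system (with one sulfur) with 9 sp² atoms and 10 π electrons from ring double bonds plus a heteroatom lone pair. 10 = 4(2)+2, so the system is aromatic and both rings count as aromatic (benzothiophene).
Rings D and E form a fused bicyclic system (with one nitrogen) with 10 sp² atoms and 10 π electrons from ring double bonds. 10 = 4(2)+2, so the system is aromatic and both rings count as aromatic (quinoline).
Aromatic: B, C, D, E. Total: 4.

4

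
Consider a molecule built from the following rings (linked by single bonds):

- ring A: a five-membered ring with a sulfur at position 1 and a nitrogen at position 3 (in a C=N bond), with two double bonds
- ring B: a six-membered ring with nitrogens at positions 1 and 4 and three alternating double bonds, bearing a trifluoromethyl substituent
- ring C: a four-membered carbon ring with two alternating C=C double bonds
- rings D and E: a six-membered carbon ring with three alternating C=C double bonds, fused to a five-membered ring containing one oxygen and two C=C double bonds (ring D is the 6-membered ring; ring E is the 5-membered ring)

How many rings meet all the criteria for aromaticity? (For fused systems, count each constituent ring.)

4

Ring A has a continuous p-orbital overlap around the ring; 2 ring double bonds (4 π electrons) plus a heteroatom lone pair (2) give 6 π electrons. Since 6 = 4n+2 (n=1), ring A is aromatic (thiazole).
Ring B has a continuous p-orbital overlap around the ring; 3 ring double bonds give 6 π electrons. That satisfies 4n+2 with n=1, so ring B is aromatic (pyrazine).
Ring C has only sp² ring atoms; a planar conformation would have a fully conjugated π system of 4 electrons. But 4 = 4(1), which is 4n not 4n+2, so ring C is not aromatic (cyclobutadiene) — cyclobutadiene is antiaromatic and distorts to a rectangle.
Rings D and E form a fused bicyclic system (with one oxygen) with 9 sp² atoms and 10 π electrons from ring double bonds plus a heteroatom lone pair. 10 = 4(2)+2, so the system is aromatic and both rings count as aromatic (benzofuran).
Aromatic: A, B, D, E. Total: 4.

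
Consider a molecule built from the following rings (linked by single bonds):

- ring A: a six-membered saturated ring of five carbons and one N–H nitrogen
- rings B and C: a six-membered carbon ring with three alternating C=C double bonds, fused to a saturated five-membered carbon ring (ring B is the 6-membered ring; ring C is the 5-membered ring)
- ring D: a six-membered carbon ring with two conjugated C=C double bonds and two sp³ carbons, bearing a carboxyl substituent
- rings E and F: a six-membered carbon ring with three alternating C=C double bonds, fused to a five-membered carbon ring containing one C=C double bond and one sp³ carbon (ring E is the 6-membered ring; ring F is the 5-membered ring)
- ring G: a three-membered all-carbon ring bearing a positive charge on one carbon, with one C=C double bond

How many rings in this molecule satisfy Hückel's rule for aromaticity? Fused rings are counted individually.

Ring A has only sp³ atoms, so it is not fully conjugated — not aromatic (piperidine).
Ring B is planar and fully conjugated; 3 ring double bonds give 6 π electrons. That satisfies 4n+2 with n=1, so ring B is aromatic (benzene ring).
Ring C has three sp³ carbons, so it is not fully conjugated — not aromatic (cyclopentane ring).
Ring D has two sp³ carbons, so it is not fully conjugated — not aromatic (1,3-cyclohexadiene).
Ring E has a continuous p-orbital overlap around the ring; 3 ring double bonds give 6 π electrons. 6 = 4(1)+2, so ring E is aromatic (benzene ring).
Ring F has one sp³ carbon, so it is not fully conjugated — not aromatic (cyclopentene ring).
Ring G is fully conjugated (every ring atom contributes a p orbital); 1 ring double bond (2 π electrons) plus the carbocation's empty p orbital (0, but keeps the ring conjugated) give 2 π electrons. That satisfies 4n+2 with n=0, so ring G is aromatic (cyclopropenyl cation).
Aromatic: B, E, G. Total: 3.

3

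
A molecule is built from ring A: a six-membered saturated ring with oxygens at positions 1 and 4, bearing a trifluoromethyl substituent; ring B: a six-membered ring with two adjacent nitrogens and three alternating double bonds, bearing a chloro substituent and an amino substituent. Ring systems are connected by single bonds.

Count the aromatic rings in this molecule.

Ring A has only sp³ atoms, so it is not fully conjugated — not aromatic (1,4-dioxane).
Ring B has a continuous p-orbital overlap around the ring; 3 ring double bonds give 6 π electrons. 6 = 4(1)+2, so ring B is aromatic (pyridazine).
Aromatic: B. Total: 1.

1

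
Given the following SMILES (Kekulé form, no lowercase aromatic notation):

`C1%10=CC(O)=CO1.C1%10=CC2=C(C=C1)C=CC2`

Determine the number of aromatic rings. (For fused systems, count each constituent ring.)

The SMILES encodes a five-membered ring of four carbons and one oxygen, with two C=C double bonds; a six-membered carbon ring with three alternating C=C double bonds, fused to a five-membered carbon ring containing one C=C double bond and one sp³ carbon.
The 5-membered ring with one oxygen is planar and fully conjugated; 2 ring double bonds (4 π electrons) plus a heteroatom lone pair (2) give 6 π electrons. 6 = 4(1)+2, so it is aromatic (furan).
The 6-membered ring is fully conjugated (every ring atom contributes a p orbital); 3 ring double bonds give 6 π electrons. That satisfies 4n+2 with n=1, so it is aromatic (benzene ring).
The 5-membered ring has one sp³ carbon, so it is not fully conjugated — not aromatic (cyclopentene ring).
2 of the 3 rings are aromatic. Total: 2.

2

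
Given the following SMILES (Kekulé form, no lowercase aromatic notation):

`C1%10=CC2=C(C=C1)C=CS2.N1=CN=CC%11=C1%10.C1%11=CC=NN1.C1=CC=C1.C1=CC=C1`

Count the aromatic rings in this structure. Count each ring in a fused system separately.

The SMILES encodes a six-membered carbon ring with three alternating C=C double bonds, fused to a five-membered ring containing one sulfur and two C=C double bonds; a six-membered ring with nitrogens at positions 1 and 3 and three alternating double bonds; a five-membered ring with two adjacent nitrogens (one bearing H, one in a double bond) and two double bonds; a four-membered carbon ring with two alternating C=C double bonds; a four-membered carbon ring with two alternating C=C double bonds.
The fused 6/5-membered bicyclic (with one sulfur) is a single π system with 9 sp² atoms and 10 π electrons from ring double bonds plus a heteroatom lone pair. 10 = 4(2)+2, so the system is aromatic and both rings count as aromatic (benzothiophene).
The 6-membered ring with two nitrogens (1,3) has a continuous p-orbital overlap around the ring; 3 ring double bonds give 6 π electrons. Since 6 = 4n+2 (n=1), it is aromatic (pyrimidine).
The 5-membered ring with two adjacent nitrogens (one N–H, one =N–) has a continuous p-orbital overlap around the ring; 2 ring double bonds (4 π electrons) plus a heteroatom lone pair (2) give 6 π electrons. Since 6 = 4n+2 (n=1), it is aromatic (pyrazole).
The 4-membered ring has only sp² ring atoms; a planar conformation would have a fully conjugated π system of 4 electrons. But 4 = 4(1), which is 4n not 4n+2, so it is not aromatic (cyclobutadiene) — cyclobutadiene is antiaromatic and distorts to a rectangle.
The second 4-membered ring has only sp² ring atoms; a planar conformation would have a fully conjugated π system of 4 electrons. But 4 = 4(1), which is 4n not 4n+2, so it is not aromatic (cyclobutadiene) — cyclobutadiene is antiaromatic and distorts to a rectangle.
4 of the 6 rings are aromatic. Total: 4.

4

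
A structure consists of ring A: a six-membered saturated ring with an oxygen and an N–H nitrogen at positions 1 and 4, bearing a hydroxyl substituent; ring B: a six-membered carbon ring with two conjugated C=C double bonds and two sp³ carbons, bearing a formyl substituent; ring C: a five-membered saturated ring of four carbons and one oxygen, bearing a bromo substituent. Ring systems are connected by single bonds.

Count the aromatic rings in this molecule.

0

Ring A has only sp³ atoms, so it is not fully conjugated — not aromatic (morpholine).
Ring B has two sp³ carbons, so it is not fully conjugated — not aromatic (1,3-cyclohexadiene).
Ring C has only sp³ atoms, so it is not fully conjugated — not aromatic (tetrahydrofuran).
No ring is aromatic. Total: 0.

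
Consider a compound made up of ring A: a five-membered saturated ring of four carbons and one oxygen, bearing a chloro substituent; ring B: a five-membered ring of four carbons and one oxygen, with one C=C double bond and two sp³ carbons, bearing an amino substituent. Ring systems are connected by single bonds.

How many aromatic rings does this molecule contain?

0

Ring A has only sp³ atoms, so it is not fully conjugated — not aromatic (tetrahydrofuran).
Ring B has two sp³ carbons, so it is not fully conjugated — not aromatic (2,3-dihydrofuran).
No ring is aromatic. Total: 0.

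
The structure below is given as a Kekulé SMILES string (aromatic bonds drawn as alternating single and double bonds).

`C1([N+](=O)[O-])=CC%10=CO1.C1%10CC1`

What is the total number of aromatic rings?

The SMILES encodes a five-membered ring of four carbons and one oxygen, with two C=C double bonds; a three-membered saturated carbon ring.
The 5-membered ring with one oxygen is fully conjugated (every ring atom contributes a p orbital); 2 ring double bonds (4 π electrons) plus a heteroatom lone pair (2) give 6 π electrons. 6 = 4(1)+2, so it is aromatic (furan).
The 3-membered ring has only sp³ atoms, so it is not fully conjugated — not aromatic (cyclopropane).
1 of the 2 rings is aromatic. Total: 1.

1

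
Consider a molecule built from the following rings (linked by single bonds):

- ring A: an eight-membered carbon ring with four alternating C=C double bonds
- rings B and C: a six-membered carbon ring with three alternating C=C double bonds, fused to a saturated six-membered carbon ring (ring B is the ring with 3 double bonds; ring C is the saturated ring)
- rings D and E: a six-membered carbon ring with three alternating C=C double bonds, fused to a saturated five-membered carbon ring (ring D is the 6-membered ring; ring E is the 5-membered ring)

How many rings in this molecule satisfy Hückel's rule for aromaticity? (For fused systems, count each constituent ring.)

2

Ring A has only sp² ring atoms; a planar conformation would have a fully conjugated π system of 8 electrons. But 8 = 4(2), which is 4n not 4n+2, so ring A is not aromatic (cyclooctatetraene) — cyclooctatetraene distorts into a non-planar tub to avoid antiaromaticity.
Ring B has a continuous p-orbital overlap around the ring; 3 ring double bonds give 6 π electrons. That satisfies 4n+2 with n=1, so ring B is aromatic (benzene ring).
Ring C has four sp³ carbons, so it is not fully conjugated — not aromatic (cyclohexane ring).
Ring D has a continuous p-orbital overlap around the ring; 3 ring double bonds give 6 π electrons. That satisfies 4n+2 with n=1, so ring D is aromatic (benzene ring).
Ring E has three sp³ carbons, so it is not fully conjugated — not aromatic (cyclopentane ring).
Aromatic: B, D. Total: 2.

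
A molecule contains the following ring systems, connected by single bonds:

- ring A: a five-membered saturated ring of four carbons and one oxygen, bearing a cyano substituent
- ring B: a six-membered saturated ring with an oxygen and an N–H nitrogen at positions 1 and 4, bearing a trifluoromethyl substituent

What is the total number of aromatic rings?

Ring A has only sp³ atoms, so it is not fully conjugated — not aromatic (tetrahydrofuran).
Ring B has only sp³ atoms, so it is not fully conjugated — not aromatic (morpholine).
No ring is aromatic. Total: 0.

0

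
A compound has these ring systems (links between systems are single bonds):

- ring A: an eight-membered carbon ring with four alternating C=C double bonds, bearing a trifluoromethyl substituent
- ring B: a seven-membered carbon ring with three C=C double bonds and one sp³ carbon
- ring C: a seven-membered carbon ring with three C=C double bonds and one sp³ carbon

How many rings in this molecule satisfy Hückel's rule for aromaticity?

0

Ring A has only sp² ring atoms; a planar conformation would have a fully conjugated π system of 8 electrons. But 8 = 4(2), which is 4n not 4n+2, so ring A is not aromatic (cyclooctatetraene) — cyclooctatetraene distorts into a non-planar tub to avoid antiaromaticity.
Ring B has one sp³ carbon, so it is not fully conjugated — not aromatic (cycloheptatriene).
Ring C has one sp³ carbon, so it is not fully conjugated — not aromatic (cycloheptatriene).
No ring is aromatic. Total: 0.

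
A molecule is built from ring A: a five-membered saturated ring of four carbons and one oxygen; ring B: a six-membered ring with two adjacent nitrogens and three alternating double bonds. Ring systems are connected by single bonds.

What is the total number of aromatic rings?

Ring A has only sp³ atoms, so it is not fully conjugated — not aromatic (tetrahydrofuran).
Ring B has a continuous p-orbital overlap around the ring; 3 ring double bonds give 6 π electrons. Since 6 = 4n+2 (n=1), ring B is aromatic (pyridazine).
Aromatic: B. Total: 1.

1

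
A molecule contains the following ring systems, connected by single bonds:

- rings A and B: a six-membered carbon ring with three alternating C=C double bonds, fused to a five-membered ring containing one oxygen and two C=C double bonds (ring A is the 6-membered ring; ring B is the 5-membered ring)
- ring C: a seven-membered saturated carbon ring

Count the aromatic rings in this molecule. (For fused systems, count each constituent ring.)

2

Rings A and B form a fused bicyclic system (with one oxygen) with 9 sp² atoms and 10 π electrons from ring double bonds plus a heteroatom lone pair. 10 = 4(2)+2, so the system is aromatic and both rings count as aromatic (benzofuran).
Ring C has only sp³ atoms, so it is not fully conjugated — not aromatic (cycloheptane).
Aromatic: A, B. Total: 2.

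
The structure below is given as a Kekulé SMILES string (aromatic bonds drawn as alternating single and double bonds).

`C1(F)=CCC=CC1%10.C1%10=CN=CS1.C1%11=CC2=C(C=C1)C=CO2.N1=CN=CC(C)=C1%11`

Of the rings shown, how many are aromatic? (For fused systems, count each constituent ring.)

The SMILES encodes a six-membered carbon ring with two isolated C=C double bonds and two sp³ carbons; a five-membered ring with a sulfur at position 1 and a nitrogen at position 3 (in a C=N bond), with two double bonds; a six-membered carbon ring with three alternating C=C double bonds, fused to a five-membered ring containing one oxygen and two C=C double bonds; a six-membered ring with nitrogens at positions 1 and 3 and three alternating double bonds.
The 6-membered ring has two sp³ carbons, so it is not fully conjugated — not aromatic (1,4-cyclohexadiene).
The 5-membered ring with one sulfur and one =N– is planar and fully conjugated; 2 ring double bonds (4 π electrons) plus a heteroatom lone pair (2) give 6 π electrons. That satisfies 4n+2 with n=1, so it is aromatic (thiazole).
The fused 6/5-membered bicyclic (with one oxygen) is a single π system with 9 sp² atoms and 10 π electrons from ring double bonds plus a heteroatom lone pair. 10 = 4(2)+2, so the system is aromatic and both rings count as aromatic (benzofuran).
The 6-membered ring with two nitrogens (1,3) is planar and fully conjugated; 3 ring double bonds give 6 π electrons. 6 = 4(1)+2, so it is aromatic (pyrimidine).
4 of the 5 rings are aromatic. Total: 4.

4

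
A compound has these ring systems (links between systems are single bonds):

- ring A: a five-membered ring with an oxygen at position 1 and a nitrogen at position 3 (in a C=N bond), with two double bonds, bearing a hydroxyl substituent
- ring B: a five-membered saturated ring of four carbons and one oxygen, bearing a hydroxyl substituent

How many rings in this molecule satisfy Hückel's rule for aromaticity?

1

Ring A is planar and fully conjugated; 2 ring double bonds (4 π electrons) plus a heteroatom lone pair (2) give 6 π electrons. Since 6 = 4n+2 (n=1), ring A is aromatic (oxazole).
Ring B has only sp³ atoms, so it is not fully conjugated — not aromatic (tetrahydrofuran).
Aromatic: A. Total: 1.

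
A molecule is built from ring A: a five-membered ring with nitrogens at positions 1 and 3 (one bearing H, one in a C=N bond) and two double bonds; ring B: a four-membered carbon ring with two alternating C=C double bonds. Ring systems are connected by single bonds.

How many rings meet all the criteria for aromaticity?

Ring A is planar and fully conjugated; 2 ring double bonds (4 π electrons) plus a heteroatom lone pair (2) give 6 π electrons. That satisfies 4n+2 with n=1, so ring A is aromatic (imidazole).
Ring B has only sp² ring atoms; a planar conformation would have a fully conjugated π system of 4 electrons. But 4 = 4(1), which is 4n not 4n+2, so ring B is not aromatic (cyclobutadiene) — cyclobutadiene is antiaromatic and distorts to a rectangle.
Aromatic: A. Total: 1.

1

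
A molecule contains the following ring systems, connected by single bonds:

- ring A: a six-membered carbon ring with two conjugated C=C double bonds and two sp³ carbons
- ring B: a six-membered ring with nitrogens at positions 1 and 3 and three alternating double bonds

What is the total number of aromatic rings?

1

Ring A has two sp³ carbons, so it is not fully conjugated — not aromatic (1,3-cyclohexadiene).
Ring B has a continuous p-orbital overlap around the ring; 3 ring double bonds give 6 π electrons. 6 = 4(1)+2, so ring B is aromatic (pyrimidine).
Aromatic: B. Total: 1.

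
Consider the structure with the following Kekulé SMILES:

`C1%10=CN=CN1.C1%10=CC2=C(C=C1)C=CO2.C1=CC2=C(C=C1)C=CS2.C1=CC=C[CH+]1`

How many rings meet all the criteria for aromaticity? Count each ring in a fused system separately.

5

The SMILES encodes a five-membered ring with nitrogens at positions 1 and 3 (one bearing H, one in a C=N bond) and two double bonds; a six-membered carbon ring with three alternating C=C double bonds, fused to a five-membered ring containing one oxygen and two C=C double bonds; a six-membered carbon ring with three alternating C=C double bonds, fused to a five-membered ring containing one sulfur and two C=C double bonds; a five-membered all-carbon ring bearing a positive charge on one carbon, with two C=C double bonds.
The 5-membered ring with two nitrogens (one N–H, one =N–) has a continuous p-orbital overlap around the ring; 2 ring double bonds (4 π electrons) plus a heteroatom lone pair (2) give 6 π electrons. 6 = 4(1)+2, so it is aromatic (imidazole).
The fused 6/5-membered bicyclic (with one oxygen) is a single π system with 9 sp² atoms and 10 π electrons from ring double bonds plus a heteroatom lone pair. 10 = 4(2)+2, so the system is aromatic and both rings count as aromatic (benzofuran).
The fused 6/5-membered bicyclic (with one sulfur) is a single π system with 9 sp² atoms and 10 π electrons from ring double bonds plus a heteroatom lone pair. 10 = 4(2)+2, so the system is aromatic and both rings count as aromatic (benzothiophene).
The 5-membered ring has only sp² ring atoms; a planar conformation would have a fully conjugated π system of 4 electrons. But 4 = 4(1), which is 4n not 4n+2, so it is not aromatic (cyclopentadienyl cation).
5 of the 6 rings are aromatic. Total: 5.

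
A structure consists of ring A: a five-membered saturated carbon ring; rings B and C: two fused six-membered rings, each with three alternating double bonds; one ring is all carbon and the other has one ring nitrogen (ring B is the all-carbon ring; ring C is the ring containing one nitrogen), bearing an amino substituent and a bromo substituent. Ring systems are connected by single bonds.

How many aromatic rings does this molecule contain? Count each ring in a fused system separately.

Ring A has only sp³ atoms, so it is not fully conjugated — not aromatic (cyclopentane).
Rings B and C form a fused bicyclic system (with one nitrogen) with 10 sp² atoms and 10 π electrons from ring double bonds. 10 = 4(2)+2, so the system is aromatic and both rings count as aromatic (quinoline).
Aromatic: B, C. Total: 2.

2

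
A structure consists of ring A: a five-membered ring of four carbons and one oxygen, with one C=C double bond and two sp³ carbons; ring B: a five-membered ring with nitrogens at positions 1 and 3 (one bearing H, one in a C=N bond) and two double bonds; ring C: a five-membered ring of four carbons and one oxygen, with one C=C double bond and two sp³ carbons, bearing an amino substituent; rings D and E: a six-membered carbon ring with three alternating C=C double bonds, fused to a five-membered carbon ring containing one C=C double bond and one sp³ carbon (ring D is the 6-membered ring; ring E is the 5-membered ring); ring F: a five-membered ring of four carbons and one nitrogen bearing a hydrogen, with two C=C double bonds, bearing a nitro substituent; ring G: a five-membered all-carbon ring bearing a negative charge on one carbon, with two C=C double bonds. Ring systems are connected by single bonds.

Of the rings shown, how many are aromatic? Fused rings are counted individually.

4

Ring A has two sp³ carbons, so it is not fully conjugated — not aromatic (2,3-dihydrofuran).
Ring B is fully conjugated (every ring atom contributes a p orbital); 2 ring double bonds (4 π electrons) plus a heteroatom lone pair (2) give 6 π electrons. Since 6 = 4n+2 (n=1), ring B is aromatic (imidazole).
Ring C has two sp³ carbons, so it is not fully conjugated — not aromatic (2,3-dihydrofuran).
Ring D has a continuous p-orbital overlap around the ring; 3 ring double bonds give 6 π electrons. That satisfies 4n+2 with n=1, so ring D is aromatic (benzene ring).
Ring E has one sp³ carbon, so it is not fully conjugated — not aromatic (cyclopentene ring).
Ring F is fully conjugated (every ring atom contributes a p orbital); 2 ring double bonds (4 π electrons) plus a heteroatom lone pair (2) give 6 π electrons. Since 6 = 4n+2 (n=1), ring F is aromatic (pyrrole).
Ring G is fully conjugated (every ring atom contributes a p orbital); 2 ring double bonds (4 π electrons) plus the carbanion lone pair (2) give 6 π electrons. Since 6 = 4n+2 (n=1), ring G is aromatic (cyclopentadienyl anion).
Aromatic: B, D, F, G. Total: 4.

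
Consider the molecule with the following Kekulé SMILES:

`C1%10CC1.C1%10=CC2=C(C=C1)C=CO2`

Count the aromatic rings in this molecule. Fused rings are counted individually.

2

The SMILES encodes a three-membered saturated carbon ring; a six-membered carbon ring with three alternating C=C double bonds, fused to a five-membered ring containing one oxygen and two C=C double bonds.
The 3-membered ring has only sp³ atoms, so it is not fully conjugated — not aromatic (cyclopropane).
The fused 6/5-membered bicyclic (with one oxygen) is a single π system with 9 sp² atoms and 10 π electrons from ring double bonds plus a heteroatom lone pair. 10 = 4(2)+2, so the system is aromatic and both rings count as aromatic (benzofuran).
2 of the 3 rings are aromatic. Total: 2.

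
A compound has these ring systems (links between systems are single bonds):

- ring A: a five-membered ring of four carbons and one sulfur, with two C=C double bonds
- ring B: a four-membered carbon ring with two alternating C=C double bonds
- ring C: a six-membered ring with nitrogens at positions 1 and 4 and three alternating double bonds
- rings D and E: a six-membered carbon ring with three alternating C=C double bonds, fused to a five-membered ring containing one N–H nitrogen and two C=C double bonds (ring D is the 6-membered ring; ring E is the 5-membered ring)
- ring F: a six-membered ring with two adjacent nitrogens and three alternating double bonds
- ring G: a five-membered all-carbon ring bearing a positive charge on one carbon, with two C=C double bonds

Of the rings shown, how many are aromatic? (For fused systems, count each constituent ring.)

Ring A has a continuous p-orbital overlap around the ring; 2 ring double bonds (4 π electrons) plus a heteroatom lone pair (2) give 6 π electrons. Since 6 = 4n+2 (n=1), ring A is aromatic (thiophene).
Ring B has only sp² ring atoms; a planar conformation would have a fully conjugated π system of 4 electrons. But 4 = 4(1), which is 4n not 4n+2, so ring B is not aromatic (cyclobutadiene) — cyclobutadiene is antiaromatic and distorts to a rectangle.
Ring C is planar and fully conjugated; 3 ring double bonds give 6 π electrons. 6 = 4(1)+2, so ring C is aromatic (pyrazine).
Rings D and E form a fused bicyclic system (with one N–H) with 9 sp² atoms and 10 π electrons from ring double bonds plus a heteroatom lone pair. 10 = 4(2)+2, so the system is aromatic and both rings count as aromatic (indole).
Ring F is planar and fully conjugated; 3 ring double bonds give 6 π electrons. 6 = 4(1)+2, so ring F is aromatic (pyridazine).
Ring G has only sp² ring atoms; a planar conformation would have a fully conjugated π system of 4 electrons. But 4 = 4(1), which is 4n not 4n+2, so ring G is not aromatic (cyclopentadienyl cation).
Aromatic: A, C, D, E, F. Total: 5.

5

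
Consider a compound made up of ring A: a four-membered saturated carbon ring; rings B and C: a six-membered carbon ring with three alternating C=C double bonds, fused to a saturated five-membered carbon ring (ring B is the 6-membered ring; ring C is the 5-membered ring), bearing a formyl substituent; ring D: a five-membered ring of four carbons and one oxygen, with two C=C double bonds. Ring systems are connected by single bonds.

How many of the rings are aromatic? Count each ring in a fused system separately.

Ring A has only sp³ atoms, so it is not fully conjugated — not aromatic (cyclobutane).
Ring B is fully conjugated (every ring atom contributes a p orbital); 3 ring double bonds give 6 π electrons. 6 = 4(1)+2, so ring B is aromatic (benzene ring).
Ring C has three sp³ carbons, so it is not fully conjugated — not aromatic (cyclopentane ring).
Ring D has a continuous p-orbital overlap around the ring; 2 ring double bonds (4 π electrons) plus a heteroatom lone pair (2) give 6 π electrons. Since 6 = 4n+2 (n=1), ring D is aromatic (furan).
Aromatic: B, D. Total: 2.

2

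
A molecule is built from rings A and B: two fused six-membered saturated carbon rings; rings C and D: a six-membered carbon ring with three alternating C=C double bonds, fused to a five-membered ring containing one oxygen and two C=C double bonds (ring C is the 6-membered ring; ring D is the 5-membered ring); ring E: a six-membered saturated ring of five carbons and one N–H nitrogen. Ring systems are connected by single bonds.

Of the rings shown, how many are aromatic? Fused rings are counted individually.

Ring A has only sp³ atoms, so it is not fully conjugated — not aromatic (cyclohexane ring).
Ring B has only sp³ atoms, so it is not fully conjugated — not aromatic (cyclohexane ring).
Rings C and D form a fused bicyclic system (with one oxygen) with 9 sp² atoms and 10 π electrons from ring double bonds plus a heteroatom lone pair. 10 = 4(2)+2, so the system is aromatic and both rings count as aromatic (benzofuran).
Ring E has only sp³ atoms, so it is not fully conjugated — not aromatic (piperidine).
Aromatic: C, D. Total: 2.

2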